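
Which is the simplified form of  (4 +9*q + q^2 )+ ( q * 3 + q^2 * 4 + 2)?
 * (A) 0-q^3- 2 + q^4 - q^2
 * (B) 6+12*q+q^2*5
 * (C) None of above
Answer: B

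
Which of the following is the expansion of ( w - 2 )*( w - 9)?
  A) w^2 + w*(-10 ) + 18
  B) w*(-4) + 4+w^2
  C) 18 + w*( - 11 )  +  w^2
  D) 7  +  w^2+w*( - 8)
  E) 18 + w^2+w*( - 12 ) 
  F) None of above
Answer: C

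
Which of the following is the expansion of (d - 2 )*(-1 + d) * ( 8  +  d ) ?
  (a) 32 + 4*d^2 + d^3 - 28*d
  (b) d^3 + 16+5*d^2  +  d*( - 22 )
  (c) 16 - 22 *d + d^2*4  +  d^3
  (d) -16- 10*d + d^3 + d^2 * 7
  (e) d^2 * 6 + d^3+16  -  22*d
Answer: b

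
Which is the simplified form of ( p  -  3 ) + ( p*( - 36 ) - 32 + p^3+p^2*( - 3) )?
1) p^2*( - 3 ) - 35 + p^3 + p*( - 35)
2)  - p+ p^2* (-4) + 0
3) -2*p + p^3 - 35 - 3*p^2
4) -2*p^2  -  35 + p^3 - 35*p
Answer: 1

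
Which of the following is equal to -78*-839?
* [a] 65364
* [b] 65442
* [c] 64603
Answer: b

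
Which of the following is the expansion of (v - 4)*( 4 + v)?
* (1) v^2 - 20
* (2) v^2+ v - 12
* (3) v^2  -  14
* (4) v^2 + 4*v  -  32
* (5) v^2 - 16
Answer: 5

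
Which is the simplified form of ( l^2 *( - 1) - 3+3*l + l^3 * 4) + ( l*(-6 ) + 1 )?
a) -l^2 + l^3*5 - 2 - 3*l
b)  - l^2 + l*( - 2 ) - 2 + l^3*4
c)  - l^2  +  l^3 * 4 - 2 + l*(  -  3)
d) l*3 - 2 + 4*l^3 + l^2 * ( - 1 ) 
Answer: c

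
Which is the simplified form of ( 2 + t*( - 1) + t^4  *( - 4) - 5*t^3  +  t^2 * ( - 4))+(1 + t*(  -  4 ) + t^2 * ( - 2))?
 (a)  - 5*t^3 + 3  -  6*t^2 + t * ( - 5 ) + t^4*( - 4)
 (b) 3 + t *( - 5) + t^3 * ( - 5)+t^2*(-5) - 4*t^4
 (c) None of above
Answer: a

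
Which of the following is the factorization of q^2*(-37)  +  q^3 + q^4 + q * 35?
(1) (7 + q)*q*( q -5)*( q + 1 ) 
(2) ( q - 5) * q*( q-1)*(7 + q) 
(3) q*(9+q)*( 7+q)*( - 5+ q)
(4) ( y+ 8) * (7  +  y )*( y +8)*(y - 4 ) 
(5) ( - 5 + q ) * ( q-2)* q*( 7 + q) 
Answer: 2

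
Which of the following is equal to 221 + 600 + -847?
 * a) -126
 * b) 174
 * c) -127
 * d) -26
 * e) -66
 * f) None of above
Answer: d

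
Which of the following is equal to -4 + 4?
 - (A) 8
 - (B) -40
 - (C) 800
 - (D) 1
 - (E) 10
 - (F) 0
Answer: F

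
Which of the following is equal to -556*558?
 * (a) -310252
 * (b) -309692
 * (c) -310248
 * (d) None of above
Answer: c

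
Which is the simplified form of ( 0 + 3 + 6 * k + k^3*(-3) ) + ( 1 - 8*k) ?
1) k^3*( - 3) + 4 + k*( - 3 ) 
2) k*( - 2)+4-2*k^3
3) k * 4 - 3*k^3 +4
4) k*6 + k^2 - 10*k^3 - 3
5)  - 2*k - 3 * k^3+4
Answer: 5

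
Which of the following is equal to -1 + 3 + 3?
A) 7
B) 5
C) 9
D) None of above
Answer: B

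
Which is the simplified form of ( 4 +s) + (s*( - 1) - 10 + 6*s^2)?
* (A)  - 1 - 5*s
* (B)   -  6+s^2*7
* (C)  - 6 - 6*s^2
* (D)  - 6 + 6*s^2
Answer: D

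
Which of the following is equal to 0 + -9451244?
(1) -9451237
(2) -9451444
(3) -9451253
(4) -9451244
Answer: 4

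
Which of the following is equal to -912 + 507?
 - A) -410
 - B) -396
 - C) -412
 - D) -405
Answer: D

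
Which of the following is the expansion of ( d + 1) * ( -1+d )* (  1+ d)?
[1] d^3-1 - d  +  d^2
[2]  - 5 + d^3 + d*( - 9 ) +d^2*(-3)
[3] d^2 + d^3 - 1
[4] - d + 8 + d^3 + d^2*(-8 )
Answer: 1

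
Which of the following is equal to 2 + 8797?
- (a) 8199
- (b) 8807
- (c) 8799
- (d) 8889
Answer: c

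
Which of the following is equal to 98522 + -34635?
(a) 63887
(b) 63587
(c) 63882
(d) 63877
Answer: a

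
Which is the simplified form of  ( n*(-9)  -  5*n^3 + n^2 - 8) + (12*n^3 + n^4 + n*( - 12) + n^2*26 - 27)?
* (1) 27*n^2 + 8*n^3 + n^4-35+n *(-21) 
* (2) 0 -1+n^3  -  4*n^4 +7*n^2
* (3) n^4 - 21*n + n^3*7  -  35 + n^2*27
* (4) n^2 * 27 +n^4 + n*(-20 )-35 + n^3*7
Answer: 3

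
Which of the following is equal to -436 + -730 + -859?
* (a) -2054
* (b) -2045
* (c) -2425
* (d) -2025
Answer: d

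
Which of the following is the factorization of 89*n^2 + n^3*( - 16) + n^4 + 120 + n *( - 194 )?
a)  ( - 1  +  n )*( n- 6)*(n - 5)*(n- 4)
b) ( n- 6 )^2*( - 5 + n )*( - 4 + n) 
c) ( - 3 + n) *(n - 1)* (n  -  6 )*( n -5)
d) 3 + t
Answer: a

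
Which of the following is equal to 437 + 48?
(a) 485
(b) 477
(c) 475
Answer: a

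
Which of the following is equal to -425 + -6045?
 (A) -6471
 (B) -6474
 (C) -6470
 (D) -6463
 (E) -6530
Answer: C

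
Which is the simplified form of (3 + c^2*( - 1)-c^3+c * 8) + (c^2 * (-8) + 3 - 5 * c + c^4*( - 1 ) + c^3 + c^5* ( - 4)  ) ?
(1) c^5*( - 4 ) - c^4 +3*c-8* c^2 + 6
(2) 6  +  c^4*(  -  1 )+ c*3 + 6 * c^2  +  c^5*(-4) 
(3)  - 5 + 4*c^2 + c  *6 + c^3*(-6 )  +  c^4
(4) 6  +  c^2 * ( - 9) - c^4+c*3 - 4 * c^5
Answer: 4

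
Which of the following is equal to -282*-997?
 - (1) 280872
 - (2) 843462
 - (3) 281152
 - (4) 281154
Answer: 4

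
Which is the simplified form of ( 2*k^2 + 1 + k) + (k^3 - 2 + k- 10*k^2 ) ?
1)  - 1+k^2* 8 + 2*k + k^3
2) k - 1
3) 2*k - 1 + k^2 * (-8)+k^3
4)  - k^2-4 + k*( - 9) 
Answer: 3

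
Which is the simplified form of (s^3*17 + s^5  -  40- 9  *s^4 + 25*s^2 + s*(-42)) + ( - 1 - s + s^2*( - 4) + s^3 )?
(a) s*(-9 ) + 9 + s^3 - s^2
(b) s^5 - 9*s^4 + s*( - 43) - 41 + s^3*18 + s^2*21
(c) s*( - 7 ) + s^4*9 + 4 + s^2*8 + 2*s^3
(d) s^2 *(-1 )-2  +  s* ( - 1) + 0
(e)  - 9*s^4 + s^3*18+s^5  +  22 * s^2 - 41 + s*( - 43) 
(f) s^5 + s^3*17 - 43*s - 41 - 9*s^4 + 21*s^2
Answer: b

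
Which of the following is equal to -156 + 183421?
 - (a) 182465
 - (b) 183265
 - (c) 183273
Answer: b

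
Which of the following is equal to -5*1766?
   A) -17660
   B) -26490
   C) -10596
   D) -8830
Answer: D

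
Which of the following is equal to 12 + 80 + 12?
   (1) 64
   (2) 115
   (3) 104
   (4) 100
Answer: 3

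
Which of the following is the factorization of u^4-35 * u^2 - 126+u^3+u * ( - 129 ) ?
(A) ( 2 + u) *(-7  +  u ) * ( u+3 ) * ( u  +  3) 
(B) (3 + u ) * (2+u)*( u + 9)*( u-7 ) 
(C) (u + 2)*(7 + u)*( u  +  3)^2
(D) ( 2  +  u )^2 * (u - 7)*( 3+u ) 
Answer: A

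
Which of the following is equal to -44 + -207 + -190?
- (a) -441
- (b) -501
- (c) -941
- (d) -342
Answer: a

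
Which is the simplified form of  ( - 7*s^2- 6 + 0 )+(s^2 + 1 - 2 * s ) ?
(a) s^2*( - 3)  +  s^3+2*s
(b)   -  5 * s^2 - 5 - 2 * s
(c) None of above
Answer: c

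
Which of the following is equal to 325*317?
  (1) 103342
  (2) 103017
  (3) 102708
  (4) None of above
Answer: 4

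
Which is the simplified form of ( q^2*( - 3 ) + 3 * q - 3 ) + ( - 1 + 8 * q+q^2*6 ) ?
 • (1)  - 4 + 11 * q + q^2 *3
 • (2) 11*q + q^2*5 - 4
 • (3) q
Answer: 1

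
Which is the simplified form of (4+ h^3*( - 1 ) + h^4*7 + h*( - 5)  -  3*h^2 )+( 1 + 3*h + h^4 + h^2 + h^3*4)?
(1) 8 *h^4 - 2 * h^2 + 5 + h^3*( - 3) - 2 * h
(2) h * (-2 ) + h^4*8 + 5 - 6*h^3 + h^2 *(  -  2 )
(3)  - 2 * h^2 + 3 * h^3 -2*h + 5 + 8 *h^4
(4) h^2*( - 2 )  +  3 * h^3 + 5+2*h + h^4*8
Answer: 3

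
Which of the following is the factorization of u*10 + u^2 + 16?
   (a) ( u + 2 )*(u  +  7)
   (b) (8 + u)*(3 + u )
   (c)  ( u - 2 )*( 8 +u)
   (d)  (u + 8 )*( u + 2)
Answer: d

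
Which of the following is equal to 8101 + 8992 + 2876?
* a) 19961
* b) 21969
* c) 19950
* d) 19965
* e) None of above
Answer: e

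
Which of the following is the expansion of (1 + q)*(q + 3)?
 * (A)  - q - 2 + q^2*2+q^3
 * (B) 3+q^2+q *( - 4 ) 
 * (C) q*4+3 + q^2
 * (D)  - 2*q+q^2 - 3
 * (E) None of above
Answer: C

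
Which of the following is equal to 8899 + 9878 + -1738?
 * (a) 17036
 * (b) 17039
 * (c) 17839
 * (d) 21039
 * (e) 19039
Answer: b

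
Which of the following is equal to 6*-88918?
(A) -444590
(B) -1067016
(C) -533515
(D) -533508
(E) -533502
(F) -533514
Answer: D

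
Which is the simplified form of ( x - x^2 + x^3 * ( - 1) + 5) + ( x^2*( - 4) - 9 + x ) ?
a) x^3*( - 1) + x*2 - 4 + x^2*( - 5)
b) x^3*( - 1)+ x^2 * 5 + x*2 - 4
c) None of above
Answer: a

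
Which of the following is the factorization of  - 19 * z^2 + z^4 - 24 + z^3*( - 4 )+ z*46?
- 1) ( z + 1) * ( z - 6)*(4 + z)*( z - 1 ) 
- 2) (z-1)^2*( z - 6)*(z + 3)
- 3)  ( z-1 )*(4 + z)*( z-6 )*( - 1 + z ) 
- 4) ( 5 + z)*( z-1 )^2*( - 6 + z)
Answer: 3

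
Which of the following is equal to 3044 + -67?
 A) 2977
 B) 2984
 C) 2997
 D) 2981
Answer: A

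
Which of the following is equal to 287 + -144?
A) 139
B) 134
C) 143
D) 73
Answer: C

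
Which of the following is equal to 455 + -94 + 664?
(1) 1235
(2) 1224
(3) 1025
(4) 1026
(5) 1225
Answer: 3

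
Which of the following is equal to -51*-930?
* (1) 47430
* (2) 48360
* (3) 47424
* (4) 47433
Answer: 1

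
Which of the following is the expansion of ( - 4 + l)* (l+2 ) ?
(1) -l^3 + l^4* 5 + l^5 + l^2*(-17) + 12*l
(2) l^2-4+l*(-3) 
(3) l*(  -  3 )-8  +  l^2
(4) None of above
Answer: 4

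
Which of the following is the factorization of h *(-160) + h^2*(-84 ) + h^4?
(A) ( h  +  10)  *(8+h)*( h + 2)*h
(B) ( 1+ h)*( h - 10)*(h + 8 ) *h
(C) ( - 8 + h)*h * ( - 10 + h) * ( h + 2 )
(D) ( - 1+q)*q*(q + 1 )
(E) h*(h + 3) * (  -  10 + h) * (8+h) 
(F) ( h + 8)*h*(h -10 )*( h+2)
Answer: F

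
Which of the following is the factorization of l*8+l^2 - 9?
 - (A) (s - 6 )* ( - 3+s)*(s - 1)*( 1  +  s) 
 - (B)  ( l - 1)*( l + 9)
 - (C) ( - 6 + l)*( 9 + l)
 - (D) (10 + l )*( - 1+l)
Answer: B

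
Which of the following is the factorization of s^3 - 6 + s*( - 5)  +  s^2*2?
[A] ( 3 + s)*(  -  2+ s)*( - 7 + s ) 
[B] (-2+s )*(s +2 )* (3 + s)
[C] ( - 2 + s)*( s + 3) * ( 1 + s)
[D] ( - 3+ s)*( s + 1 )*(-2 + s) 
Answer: C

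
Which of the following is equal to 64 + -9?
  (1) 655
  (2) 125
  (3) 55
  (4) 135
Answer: 3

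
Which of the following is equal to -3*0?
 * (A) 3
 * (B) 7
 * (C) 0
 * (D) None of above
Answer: C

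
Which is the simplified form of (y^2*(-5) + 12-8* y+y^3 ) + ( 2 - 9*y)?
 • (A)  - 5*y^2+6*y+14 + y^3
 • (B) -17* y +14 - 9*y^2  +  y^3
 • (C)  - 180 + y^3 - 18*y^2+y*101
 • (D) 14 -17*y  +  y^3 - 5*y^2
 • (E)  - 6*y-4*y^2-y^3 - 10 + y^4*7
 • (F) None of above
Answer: D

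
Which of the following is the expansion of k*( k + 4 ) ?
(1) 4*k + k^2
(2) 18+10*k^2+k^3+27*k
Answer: 1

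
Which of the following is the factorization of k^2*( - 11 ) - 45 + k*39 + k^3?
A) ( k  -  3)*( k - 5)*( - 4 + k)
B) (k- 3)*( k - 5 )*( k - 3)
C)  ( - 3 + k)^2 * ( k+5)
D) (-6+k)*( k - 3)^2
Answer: B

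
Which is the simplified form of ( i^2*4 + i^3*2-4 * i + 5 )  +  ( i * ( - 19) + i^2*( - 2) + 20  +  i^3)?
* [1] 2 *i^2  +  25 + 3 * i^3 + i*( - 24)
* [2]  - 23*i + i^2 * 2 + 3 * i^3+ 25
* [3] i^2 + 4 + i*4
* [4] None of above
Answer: 2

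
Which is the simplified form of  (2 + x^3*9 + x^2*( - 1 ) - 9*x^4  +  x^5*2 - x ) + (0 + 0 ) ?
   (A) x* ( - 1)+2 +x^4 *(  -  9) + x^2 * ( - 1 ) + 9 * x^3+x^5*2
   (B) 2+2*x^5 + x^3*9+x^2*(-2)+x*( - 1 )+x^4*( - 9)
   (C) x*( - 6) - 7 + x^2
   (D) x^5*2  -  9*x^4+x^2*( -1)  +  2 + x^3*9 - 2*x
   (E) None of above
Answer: A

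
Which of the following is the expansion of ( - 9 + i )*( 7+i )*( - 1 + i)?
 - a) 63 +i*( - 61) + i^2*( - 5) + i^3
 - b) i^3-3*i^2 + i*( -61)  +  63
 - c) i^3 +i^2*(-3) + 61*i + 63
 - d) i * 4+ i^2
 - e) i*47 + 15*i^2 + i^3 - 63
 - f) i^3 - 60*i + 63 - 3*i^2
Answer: b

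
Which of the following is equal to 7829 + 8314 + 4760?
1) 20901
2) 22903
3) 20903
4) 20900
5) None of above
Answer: 3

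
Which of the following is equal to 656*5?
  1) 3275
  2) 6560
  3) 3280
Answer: 3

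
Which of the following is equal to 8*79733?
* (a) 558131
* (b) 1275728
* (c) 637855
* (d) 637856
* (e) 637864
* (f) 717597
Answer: e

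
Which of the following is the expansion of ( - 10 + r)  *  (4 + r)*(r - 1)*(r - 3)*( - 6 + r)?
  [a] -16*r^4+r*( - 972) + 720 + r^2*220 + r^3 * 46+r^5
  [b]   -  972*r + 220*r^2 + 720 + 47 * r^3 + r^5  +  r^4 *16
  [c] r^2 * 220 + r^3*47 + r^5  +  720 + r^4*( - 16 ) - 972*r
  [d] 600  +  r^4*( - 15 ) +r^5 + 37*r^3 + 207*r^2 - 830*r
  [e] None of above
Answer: c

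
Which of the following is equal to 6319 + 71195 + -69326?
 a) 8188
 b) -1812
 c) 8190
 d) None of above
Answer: a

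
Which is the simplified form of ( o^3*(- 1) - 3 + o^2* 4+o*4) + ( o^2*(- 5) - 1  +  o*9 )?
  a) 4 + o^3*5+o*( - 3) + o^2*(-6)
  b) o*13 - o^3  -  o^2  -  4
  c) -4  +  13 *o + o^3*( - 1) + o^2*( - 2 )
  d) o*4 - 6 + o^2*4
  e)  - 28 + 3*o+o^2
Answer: b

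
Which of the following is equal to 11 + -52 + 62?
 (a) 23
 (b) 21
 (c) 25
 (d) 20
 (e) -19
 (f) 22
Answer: b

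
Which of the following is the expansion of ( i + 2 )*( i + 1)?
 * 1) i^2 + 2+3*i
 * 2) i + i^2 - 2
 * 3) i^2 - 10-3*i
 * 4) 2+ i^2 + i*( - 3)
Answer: 1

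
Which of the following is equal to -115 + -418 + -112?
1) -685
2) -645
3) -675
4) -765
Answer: 2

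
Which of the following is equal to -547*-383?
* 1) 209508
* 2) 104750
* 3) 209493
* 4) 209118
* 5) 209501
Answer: 5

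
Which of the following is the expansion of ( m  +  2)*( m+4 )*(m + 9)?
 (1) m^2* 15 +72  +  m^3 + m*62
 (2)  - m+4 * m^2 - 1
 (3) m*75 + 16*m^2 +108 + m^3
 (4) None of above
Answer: 1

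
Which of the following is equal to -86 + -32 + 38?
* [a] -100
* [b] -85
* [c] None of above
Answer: c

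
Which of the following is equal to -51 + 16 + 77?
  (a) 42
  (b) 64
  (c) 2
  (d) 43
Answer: a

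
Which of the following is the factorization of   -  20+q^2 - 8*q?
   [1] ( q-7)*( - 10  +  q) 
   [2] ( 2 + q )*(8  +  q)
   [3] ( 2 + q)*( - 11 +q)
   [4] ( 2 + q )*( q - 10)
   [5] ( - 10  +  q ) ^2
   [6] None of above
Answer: 4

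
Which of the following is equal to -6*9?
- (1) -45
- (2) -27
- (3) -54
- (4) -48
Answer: 3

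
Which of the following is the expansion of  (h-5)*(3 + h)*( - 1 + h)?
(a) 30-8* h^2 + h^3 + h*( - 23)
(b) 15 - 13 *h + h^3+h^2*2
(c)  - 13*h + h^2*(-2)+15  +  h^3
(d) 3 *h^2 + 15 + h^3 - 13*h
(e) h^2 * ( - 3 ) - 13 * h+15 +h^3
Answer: e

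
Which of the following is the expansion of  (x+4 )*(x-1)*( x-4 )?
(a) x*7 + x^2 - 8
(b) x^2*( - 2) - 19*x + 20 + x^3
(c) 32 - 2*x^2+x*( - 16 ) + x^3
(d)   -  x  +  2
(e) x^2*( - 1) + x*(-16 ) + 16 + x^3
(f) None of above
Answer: e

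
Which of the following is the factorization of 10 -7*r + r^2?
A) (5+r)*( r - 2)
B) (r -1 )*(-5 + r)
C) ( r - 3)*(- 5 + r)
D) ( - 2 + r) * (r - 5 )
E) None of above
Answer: D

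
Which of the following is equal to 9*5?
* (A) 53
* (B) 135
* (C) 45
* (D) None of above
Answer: C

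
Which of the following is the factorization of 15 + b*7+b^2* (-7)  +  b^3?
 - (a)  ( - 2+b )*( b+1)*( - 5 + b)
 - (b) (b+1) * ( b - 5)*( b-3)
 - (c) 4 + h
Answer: b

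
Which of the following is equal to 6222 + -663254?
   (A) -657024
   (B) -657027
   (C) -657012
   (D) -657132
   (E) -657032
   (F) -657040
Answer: E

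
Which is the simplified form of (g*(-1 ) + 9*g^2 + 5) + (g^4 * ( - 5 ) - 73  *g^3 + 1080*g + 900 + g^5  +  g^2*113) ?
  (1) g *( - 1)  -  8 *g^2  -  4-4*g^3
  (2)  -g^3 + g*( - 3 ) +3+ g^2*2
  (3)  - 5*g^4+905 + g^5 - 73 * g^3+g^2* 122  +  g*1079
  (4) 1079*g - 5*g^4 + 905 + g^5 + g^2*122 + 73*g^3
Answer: 3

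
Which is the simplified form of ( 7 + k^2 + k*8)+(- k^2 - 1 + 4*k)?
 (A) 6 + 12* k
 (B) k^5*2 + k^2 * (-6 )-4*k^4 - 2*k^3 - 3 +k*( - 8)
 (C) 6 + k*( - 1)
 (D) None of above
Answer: A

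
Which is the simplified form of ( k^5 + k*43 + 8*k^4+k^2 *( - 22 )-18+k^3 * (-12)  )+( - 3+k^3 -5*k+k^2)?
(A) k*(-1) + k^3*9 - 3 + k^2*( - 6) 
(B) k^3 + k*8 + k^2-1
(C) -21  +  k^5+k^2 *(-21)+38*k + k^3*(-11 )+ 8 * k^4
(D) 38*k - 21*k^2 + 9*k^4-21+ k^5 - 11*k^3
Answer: C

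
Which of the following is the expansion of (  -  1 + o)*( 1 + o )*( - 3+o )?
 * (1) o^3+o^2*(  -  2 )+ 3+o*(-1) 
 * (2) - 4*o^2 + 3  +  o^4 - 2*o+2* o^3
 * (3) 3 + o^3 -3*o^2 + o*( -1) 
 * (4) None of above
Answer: 3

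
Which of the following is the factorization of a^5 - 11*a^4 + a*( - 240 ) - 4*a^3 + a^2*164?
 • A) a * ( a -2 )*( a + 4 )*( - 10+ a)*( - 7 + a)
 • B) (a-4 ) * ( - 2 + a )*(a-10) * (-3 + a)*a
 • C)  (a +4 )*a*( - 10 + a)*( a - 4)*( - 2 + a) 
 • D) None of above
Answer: D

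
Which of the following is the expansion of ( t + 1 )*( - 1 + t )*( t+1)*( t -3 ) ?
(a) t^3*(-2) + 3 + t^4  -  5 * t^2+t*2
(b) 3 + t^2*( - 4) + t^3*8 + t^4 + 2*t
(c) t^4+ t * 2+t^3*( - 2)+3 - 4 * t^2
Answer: c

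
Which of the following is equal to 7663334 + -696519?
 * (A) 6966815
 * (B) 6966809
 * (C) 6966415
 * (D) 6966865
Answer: A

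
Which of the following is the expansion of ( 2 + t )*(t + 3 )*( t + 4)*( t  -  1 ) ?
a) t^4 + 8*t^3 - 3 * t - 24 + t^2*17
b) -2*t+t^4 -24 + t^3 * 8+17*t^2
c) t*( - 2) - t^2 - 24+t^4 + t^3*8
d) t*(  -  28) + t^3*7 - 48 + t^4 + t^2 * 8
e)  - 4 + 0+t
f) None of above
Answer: b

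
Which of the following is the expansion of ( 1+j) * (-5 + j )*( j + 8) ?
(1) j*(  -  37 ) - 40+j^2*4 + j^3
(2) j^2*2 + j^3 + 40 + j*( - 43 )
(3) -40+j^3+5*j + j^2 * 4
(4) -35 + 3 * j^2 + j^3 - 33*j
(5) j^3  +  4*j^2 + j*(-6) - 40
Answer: 1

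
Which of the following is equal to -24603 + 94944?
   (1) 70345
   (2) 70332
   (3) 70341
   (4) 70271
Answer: 3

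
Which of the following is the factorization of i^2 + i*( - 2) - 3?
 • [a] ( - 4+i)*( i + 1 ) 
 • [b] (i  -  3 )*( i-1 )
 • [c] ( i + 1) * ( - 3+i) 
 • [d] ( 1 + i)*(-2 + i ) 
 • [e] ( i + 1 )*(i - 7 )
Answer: c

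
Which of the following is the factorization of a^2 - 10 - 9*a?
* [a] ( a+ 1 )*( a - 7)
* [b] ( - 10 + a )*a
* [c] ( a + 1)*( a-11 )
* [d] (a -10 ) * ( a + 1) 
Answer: d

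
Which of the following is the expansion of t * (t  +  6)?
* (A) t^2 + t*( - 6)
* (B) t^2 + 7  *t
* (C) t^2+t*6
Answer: C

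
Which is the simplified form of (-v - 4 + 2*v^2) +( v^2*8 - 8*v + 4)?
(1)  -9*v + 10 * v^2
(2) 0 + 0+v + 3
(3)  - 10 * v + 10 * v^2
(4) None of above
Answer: 1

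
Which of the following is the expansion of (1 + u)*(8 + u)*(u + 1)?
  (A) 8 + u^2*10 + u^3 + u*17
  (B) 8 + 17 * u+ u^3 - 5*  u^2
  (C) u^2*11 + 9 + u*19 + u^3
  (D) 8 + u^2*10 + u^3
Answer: A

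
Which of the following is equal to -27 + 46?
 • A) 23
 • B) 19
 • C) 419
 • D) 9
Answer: B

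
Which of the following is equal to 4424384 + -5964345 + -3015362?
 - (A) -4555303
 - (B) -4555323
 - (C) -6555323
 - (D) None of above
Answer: B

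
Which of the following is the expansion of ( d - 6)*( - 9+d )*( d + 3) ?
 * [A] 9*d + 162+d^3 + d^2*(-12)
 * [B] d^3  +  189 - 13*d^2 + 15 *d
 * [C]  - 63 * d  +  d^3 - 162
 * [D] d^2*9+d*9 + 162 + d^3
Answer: A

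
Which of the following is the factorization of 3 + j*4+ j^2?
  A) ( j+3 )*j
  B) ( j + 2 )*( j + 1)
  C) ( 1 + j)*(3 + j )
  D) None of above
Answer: C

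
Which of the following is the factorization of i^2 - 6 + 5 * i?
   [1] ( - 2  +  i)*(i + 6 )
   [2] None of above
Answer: 2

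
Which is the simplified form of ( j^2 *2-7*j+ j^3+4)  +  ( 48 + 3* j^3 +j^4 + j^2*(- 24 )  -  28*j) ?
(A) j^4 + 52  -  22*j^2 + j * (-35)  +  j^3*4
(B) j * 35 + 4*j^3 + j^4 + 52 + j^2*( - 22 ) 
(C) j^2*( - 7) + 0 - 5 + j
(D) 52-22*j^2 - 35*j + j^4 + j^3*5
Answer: A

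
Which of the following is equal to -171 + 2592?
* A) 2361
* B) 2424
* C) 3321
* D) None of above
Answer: D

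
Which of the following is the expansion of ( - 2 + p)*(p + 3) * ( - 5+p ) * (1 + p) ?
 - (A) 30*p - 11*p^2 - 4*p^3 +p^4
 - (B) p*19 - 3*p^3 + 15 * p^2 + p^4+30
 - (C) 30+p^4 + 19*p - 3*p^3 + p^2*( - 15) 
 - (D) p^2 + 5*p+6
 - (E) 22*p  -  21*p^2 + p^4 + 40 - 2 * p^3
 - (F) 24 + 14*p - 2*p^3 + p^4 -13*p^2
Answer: C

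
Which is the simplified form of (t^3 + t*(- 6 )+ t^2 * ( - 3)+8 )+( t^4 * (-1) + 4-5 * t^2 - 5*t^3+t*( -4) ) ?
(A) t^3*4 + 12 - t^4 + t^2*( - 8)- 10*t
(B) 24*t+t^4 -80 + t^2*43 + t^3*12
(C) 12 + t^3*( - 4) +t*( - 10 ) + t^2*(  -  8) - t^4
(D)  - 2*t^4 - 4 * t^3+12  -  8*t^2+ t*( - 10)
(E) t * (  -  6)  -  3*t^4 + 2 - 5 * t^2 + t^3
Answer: C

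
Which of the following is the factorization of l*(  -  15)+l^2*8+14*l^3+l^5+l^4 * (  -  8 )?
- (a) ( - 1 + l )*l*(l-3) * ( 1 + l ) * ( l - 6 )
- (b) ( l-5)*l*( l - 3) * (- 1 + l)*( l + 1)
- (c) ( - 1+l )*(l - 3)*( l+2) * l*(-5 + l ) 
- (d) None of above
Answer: b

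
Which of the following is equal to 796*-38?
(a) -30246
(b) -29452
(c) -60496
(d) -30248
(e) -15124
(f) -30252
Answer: d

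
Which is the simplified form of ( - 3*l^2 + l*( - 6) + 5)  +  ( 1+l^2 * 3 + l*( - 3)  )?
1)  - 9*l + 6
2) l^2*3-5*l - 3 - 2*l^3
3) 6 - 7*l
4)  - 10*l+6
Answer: 1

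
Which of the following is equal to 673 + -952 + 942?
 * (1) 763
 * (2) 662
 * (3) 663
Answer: 3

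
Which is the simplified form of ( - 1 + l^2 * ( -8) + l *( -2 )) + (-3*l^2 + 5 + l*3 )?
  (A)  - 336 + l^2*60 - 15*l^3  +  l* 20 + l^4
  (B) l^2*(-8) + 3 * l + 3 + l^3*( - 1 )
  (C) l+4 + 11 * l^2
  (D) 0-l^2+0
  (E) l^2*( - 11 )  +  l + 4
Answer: E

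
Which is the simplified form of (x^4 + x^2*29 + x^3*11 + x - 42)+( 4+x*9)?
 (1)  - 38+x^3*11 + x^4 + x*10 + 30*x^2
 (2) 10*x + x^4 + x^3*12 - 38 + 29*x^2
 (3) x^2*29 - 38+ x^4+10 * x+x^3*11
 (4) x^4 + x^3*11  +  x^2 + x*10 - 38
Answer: 3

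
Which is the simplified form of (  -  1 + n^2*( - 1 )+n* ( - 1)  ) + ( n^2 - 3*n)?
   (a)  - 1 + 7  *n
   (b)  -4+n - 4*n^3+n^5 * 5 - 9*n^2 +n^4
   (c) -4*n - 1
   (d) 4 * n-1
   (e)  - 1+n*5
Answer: c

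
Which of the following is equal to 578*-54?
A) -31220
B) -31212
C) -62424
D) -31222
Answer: B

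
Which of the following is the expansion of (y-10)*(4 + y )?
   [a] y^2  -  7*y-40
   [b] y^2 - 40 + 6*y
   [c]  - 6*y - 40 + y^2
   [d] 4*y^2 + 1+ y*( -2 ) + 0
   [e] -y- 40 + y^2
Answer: c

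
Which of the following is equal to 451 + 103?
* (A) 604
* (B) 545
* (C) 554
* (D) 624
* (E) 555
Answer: C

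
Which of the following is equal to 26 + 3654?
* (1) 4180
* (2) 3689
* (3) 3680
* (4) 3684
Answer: 3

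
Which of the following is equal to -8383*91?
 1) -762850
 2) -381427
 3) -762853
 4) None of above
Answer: 3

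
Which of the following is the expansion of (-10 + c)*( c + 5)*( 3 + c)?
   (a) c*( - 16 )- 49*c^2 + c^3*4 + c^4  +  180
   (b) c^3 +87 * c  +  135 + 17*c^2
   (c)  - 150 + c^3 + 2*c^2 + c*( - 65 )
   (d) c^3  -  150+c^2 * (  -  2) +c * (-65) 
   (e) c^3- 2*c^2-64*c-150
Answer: d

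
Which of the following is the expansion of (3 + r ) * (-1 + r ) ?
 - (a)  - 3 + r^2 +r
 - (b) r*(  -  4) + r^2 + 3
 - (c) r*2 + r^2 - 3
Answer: c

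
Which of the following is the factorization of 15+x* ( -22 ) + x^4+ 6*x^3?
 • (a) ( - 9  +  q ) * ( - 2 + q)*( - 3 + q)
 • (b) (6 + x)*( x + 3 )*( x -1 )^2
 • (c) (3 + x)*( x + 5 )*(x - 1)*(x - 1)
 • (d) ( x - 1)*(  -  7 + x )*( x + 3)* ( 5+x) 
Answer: c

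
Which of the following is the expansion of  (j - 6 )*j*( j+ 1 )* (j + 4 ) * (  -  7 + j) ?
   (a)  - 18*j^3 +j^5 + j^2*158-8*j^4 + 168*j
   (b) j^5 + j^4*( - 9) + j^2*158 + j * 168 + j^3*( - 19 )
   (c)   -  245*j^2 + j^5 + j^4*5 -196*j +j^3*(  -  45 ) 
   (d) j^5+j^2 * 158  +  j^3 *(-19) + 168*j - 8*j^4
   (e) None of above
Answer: d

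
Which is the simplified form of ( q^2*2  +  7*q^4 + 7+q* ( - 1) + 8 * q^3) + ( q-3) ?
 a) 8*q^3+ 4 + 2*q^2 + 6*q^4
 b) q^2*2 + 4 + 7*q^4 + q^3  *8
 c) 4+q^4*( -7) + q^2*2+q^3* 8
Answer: b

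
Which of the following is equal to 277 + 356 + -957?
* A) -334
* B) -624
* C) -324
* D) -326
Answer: C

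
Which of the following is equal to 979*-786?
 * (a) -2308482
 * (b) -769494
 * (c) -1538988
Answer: b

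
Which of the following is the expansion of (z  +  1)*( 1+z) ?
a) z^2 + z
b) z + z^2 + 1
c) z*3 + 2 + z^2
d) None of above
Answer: d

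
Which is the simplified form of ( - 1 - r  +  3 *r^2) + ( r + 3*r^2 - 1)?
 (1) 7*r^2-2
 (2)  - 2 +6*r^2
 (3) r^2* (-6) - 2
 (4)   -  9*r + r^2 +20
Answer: 2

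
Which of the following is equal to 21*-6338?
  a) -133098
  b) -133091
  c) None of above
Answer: a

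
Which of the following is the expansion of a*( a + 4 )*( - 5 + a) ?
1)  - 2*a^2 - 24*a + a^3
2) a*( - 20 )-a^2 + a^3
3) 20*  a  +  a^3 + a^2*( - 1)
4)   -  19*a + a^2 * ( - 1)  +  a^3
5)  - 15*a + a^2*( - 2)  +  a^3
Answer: 2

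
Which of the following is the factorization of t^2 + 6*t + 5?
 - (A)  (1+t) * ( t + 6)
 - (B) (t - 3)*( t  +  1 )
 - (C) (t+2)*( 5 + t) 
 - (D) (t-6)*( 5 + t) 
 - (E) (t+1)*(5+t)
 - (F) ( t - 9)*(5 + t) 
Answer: E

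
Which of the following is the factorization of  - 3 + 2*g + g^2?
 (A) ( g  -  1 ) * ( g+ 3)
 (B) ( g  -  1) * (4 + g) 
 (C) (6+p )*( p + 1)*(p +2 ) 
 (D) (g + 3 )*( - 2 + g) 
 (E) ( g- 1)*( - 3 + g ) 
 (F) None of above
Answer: A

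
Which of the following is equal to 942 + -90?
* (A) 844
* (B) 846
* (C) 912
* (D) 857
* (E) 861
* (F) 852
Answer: F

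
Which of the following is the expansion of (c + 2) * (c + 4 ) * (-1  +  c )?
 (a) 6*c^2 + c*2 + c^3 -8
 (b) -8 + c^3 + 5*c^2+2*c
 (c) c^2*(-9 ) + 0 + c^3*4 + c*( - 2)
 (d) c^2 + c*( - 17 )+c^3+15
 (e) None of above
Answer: b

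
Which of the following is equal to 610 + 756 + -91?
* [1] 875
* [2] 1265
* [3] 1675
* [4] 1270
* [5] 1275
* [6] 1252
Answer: 5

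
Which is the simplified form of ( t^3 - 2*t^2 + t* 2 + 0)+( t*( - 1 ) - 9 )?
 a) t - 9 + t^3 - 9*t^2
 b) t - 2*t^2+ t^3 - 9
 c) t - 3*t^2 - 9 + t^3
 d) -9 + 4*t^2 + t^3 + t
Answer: b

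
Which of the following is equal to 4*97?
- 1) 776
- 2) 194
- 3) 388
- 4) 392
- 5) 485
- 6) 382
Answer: 3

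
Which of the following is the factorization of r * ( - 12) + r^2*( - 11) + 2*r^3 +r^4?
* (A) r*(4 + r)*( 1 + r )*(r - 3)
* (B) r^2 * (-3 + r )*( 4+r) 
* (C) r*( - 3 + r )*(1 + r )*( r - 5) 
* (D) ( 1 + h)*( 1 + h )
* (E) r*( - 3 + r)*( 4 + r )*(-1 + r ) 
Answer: A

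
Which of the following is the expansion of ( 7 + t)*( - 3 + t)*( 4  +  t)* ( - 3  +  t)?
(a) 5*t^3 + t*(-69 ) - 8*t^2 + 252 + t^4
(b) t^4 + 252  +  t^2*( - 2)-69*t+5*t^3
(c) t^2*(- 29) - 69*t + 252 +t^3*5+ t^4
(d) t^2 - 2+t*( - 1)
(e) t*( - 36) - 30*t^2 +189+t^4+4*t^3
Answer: c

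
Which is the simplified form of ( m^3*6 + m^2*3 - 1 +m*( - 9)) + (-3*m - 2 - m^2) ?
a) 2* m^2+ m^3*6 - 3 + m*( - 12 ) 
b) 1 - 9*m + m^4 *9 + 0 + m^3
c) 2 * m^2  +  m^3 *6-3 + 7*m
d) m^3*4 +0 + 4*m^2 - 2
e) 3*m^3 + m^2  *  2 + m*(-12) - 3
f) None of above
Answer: a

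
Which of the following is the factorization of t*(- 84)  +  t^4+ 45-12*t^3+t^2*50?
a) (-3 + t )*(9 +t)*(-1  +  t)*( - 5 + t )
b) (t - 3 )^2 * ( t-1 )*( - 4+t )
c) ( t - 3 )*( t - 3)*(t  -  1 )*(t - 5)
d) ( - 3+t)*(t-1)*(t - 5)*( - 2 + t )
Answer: c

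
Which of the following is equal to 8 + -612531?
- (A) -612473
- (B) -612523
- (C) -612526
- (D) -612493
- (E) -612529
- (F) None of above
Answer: B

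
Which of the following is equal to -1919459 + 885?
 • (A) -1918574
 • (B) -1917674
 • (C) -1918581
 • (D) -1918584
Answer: A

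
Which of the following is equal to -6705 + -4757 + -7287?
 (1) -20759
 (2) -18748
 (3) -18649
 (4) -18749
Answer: 4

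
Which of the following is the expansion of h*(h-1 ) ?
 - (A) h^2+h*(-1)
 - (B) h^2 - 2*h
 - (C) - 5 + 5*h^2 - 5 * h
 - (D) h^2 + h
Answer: A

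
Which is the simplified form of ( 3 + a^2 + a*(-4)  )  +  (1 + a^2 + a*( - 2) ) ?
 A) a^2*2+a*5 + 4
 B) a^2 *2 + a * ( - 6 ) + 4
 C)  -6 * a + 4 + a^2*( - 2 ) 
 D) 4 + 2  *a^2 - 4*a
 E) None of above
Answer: B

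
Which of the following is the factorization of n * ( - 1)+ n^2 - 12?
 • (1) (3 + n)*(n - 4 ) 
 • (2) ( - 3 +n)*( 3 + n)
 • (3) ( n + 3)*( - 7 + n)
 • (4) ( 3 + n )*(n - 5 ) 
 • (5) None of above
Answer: 1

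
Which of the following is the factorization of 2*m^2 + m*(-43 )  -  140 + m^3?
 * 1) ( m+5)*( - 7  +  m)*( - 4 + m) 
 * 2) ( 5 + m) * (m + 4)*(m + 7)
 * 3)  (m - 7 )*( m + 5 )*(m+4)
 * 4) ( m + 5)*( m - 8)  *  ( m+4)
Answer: 3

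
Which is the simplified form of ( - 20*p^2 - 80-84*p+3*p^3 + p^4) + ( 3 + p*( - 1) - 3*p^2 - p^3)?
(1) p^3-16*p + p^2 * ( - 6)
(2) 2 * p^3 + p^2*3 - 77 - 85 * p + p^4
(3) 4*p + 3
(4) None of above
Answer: 4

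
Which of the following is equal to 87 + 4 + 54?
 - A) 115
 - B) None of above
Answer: B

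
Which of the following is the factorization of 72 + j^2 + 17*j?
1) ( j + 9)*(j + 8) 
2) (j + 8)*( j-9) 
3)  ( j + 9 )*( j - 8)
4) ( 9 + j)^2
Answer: 1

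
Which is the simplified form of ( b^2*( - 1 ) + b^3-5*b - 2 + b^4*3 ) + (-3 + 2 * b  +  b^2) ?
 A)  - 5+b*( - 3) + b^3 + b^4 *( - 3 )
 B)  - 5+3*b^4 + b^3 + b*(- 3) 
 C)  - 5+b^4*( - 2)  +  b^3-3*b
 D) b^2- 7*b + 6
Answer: B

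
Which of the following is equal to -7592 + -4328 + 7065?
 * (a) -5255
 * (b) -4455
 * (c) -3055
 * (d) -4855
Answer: d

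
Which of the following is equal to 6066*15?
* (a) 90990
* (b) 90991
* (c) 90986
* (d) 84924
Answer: a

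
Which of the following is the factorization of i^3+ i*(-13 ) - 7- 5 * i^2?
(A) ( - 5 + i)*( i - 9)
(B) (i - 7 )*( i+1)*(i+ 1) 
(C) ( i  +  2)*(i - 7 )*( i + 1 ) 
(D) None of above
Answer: B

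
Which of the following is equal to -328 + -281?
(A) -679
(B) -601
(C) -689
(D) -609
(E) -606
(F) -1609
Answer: D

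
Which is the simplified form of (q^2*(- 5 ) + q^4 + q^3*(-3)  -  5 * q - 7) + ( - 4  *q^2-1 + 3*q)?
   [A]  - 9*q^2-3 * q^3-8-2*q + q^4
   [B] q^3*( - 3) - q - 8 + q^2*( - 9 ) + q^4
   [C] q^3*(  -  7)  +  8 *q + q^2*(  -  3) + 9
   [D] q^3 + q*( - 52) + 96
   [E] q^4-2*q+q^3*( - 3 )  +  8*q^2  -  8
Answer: A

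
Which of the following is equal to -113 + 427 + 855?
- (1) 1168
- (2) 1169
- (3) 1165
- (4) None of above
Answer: 2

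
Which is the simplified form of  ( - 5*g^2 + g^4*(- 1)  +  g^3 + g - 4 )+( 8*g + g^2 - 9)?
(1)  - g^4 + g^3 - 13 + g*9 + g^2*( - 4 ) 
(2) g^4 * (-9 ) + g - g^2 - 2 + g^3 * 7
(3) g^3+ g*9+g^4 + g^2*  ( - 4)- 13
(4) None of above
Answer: 1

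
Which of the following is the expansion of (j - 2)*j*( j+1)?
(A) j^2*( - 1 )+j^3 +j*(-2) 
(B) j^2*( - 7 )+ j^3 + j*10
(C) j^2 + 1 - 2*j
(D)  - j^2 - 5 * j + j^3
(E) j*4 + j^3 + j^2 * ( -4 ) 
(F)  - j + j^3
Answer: A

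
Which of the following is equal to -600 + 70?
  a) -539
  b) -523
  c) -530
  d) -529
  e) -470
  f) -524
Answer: c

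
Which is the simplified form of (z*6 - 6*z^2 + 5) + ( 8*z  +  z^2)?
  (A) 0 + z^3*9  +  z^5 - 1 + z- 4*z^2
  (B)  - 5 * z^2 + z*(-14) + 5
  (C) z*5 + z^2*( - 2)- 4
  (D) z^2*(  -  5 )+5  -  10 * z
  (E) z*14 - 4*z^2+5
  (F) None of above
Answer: F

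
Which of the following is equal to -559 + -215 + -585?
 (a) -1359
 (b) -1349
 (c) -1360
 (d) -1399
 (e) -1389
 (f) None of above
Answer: a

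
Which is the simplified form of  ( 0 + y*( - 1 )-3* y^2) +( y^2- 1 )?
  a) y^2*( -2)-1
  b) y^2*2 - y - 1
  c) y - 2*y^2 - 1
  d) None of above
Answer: d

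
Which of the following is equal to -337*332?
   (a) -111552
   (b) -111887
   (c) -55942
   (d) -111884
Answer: d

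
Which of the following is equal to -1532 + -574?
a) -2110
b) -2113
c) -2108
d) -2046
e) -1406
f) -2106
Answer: f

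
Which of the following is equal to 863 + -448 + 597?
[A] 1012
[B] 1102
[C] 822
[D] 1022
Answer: A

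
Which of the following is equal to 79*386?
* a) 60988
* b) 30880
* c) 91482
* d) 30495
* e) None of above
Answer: e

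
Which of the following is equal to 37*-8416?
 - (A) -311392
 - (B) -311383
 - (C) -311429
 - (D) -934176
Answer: A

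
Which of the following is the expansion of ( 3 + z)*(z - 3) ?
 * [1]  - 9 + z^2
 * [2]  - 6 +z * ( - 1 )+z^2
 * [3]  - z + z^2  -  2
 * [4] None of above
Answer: 1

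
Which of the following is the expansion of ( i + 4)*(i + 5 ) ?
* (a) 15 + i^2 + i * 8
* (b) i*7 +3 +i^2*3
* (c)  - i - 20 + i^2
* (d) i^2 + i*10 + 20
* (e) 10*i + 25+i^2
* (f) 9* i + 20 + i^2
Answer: f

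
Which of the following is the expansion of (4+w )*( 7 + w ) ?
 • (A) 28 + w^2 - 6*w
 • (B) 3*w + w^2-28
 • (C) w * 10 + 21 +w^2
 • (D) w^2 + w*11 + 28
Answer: D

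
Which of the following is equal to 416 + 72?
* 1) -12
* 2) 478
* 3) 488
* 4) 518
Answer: 3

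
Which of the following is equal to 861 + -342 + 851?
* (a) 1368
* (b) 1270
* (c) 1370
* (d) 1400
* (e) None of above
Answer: c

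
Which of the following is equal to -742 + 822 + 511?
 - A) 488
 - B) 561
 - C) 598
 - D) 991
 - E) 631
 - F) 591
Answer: F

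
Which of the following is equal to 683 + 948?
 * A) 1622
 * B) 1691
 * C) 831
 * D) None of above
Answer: D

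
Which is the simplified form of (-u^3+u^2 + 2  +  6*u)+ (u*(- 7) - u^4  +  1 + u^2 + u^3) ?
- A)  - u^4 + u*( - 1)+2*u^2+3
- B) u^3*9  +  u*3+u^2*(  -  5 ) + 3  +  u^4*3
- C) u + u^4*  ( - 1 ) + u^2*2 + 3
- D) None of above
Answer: A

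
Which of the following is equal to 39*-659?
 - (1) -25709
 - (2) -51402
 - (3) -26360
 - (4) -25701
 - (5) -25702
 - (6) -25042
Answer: 4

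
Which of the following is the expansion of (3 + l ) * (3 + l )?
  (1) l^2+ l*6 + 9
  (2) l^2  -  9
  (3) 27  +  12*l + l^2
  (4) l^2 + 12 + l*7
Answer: 1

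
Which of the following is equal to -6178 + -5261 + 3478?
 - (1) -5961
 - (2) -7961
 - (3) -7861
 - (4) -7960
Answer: 2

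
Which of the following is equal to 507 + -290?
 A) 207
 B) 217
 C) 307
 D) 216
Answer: B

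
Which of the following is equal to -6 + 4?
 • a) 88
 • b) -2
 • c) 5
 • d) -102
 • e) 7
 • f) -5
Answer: b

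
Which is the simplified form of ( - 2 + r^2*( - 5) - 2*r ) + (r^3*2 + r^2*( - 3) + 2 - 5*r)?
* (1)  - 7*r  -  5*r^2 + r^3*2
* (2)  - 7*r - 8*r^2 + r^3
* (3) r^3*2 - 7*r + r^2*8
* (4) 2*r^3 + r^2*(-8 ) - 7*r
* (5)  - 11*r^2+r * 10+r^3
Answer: 4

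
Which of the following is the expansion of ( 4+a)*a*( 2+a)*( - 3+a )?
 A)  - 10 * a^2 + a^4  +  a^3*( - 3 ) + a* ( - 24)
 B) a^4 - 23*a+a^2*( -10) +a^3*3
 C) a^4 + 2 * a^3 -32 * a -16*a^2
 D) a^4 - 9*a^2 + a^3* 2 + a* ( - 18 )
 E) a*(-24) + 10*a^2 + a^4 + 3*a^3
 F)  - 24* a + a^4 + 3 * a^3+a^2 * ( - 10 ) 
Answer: F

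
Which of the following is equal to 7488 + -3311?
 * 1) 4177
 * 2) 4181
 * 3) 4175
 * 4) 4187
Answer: 1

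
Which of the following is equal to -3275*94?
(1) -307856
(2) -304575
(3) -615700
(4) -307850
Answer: 4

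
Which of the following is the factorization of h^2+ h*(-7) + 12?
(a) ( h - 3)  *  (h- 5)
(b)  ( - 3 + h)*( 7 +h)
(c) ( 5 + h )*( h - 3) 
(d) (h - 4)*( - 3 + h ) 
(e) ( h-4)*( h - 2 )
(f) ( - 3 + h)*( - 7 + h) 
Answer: d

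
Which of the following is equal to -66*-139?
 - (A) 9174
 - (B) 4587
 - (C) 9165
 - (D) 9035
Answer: A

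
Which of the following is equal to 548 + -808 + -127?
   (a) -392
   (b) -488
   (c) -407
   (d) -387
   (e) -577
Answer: d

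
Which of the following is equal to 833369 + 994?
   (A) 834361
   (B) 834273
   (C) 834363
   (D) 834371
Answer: C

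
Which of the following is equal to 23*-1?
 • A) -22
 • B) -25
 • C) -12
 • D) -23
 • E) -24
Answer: D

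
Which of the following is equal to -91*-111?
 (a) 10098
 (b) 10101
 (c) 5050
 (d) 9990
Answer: b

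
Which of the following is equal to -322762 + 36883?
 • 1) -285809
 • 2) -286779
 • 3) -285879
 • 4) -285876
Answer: 3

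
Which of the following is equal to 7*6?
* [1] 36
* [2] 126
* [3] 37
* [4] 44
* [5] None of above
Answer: 5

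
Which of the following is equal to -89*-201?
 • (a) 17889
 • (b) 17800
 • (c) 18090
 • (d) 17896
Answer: a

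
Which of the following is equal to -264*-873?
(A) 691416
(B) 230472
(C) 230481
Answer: B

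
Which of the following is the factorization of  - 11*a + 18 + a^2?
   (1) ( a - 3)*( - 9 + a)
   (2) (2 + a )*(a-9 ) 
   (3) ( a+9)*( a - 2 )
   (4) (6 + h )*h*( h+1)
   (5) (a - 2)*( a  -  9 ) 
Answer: 5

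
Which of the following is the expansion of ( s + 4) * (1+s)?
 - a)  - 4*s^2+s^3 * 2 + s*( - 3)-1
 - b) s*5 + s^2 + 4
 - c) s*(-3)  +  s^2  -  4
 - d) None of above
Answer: b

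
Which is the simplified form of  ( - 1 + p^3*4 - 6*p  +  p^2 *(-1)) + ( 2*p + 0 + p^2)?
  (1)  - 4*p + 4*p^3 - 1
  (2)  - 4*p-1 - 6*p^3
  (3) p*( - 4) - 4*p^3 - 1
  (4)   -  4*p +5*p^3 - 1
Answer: 1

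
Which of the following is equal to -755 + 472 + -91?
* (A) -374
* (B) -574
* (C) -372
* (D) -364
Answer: A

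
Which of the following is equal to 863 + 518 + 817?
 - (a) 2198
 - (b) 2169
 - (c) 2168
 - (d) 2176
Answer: a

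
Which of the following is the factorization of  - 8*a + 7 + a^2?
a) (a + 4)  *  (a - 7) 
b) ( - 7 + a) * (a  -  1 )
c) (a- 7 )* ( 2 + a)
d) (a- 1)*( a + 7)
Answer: b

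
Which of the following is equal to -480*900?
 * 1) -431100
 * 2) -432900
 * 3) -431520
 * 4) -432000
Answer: 4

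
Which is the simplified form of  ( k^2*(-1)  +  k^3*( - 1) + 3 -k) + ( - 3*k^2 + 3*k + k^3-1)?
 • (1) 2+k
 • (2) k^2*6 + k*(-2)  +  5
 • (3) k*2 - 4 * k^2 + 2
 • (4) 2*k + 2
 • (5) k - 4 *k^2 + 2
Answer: 3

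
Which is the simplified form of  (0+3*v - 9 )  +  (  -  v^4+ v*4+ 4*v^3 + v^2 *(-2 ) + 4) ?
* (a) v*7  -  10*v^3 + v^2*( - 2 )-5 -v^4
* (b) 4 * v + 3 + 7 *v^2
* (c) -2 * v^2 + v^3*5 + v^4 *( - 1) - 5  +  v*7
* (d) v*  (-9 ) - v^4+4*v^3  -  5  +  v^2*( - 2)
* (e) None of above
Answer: e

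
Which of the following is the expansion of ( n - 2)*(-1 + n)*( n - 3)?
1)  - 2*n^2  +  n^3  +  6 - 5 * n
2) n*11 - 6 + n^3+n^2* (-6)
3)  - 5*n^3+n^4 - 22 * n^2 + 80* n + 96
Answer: 2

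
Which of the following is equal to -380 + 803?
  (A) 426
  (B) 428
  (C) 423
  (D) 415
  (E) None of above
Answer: C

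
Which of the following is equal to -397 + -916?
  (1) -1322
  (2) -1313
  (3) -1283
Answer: 2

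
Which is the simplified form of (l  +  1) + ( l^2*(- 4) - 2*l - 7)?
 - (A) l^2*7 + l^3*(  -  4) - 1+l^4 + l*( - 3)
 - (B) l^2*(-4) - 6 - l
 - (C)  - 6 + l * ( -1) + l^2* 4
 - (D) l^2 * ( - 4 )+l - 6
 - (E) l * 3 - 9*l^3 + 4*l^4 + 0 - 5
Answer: B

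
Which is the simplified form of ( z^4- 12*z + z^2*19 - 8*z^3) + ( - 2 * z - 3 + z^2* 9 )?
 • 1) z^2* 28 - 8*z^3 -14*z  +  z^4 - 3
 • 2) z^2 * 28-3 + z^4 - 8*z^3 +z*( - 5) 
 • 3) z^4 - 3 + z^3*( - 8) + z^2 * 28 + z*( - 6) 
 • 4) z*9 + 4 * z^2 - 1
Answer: 1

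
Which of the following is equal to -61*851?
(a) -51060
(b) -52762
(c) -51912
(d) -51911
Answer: d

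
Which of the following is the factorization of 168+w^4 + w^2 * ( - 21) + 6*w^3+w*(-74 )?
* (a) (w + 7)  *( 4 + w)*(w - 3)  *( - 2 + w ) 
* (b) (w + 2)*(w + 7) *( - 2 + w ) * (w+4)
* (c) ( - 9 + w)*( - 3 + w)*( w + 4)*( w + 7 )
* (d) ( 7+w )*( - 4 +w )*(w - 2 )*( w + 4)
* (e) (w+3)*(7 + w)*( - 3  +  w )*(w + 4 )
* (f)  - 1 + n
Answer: a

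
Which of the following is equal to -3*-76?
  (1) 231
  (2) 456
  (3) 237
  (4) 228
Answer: 4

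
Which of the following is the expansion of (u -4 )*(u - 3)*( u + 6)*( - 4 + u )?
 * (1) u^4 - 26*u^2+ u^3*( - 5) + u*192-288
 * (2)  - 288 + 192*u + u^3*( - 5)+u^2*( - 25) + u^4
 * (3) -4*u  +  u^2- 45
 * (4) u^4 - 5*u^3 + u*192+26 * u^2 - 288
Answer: 1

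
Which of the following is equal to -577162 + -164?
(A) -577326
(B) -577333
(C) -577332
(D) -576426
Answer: A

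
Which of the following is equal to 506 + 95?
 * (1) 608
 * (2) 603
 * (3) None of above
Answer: 3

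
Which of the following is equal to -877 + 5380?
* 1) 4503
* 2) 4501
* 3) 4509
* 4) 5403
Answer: 1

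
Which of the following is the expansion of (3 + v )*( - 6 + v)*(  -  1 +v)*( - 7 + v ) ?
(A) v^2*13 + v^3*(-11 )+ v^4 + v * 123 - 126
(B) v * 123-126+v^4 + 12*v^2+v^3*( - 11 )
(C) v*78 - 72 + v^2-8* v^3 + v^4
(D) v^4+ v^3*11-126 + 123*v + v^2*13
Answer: A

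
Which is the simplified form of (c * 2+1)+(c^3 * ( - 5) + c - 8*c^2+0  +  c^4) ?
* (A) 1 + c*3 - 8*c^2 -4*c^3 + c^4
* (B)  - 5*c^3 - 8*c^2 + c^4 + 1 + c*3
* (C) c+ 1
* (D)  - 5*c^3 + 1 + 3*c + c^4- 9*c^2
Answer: B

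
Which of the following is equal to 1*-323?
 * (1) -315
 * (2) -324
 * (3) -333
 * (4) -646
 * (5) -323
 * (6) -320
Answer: 5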